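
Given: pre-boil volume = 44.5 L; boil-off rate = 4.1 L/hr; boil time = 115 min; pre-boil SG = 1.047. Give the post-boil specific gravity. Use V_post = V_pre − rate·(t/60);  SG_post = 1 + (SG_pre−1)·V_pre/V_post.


V_post = 44.5 − 4.1·(115/60) = 36.6417
SG_post = 1 + (1.047 − 1)·44.5/36.6417

1.0571


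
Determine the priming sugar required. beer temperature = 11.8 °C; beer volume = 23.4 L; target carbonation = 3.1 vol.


residual = 14.695·(0.01821 + 0.09011·e^(−0.04·T));  sugar = (target − residual)·4.0·V
residual = 14.695·(0.01821 + 0.09011·e^(−0.04·11.8)) = 1.0935
sugar = (3.1 − 1.0935)·4.0·23.4

187.8038 g


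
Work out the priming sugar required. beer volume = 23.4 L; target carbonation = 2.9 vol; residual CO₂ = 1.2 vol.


sugar = (target − residual)·4.0·V
sugar = (2.9 − 1.2)·4.0·23.4

159.1200 g


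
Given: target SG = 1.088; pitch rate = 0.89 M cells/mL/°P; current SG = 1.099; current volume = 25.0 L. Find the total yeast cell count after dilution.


V_w = V·((SG_c−1)/(SG_t−1)−1);  °P = 259 − 259/SG_t;  cells = rate·(V+V_w)·°P
V_w = 25.0·((1.099−1)/(1.088−1)−1) = 3.1250
V_final = 25.0 + 3.1250 = 28.1250
°P = 259 − 259/1.088 = 20.9485
cells = 0.89·28.1250·20.9485

524.3679 billion cells


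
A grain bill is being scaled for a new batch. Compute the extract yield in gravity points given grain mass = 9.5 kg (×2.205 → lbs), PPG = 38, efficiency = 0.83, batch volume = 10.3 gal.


points = lbs × PPG × eff / vol
lbs = 9.5 × 2.205 = 20.9475
points = 20.9475 × 38 × 0.83 / 10.3

64.1441 points


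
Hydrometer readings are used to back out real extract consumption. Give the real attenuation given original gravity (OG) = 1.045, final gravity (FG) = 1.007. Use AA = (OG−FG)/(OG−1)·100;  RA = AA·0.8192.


AA = (1.045 − 1.007)/(1.045 − 1)·100 = 84.4444
RA = 84.4444·0.8192

69.1769 %


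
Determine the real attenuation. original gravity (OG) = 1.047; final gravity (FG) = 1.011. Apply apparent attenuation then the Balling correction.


AA = (OG−FG)/(OG−1)·100;  RA = AA·0.8192
AA = (1.047 − 1.011)/(1.047 − 1)·100 = 76.5957
RA = 76.5957·0.8192

62.7472 %


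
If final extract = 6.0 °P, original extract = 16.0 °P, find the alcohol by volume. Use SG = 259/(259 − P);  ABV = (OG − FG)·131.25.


OG = 259/(259 − 16.0) = 1.0658
FG = 259/(259 − 6.0) = 1.0237
ABV = (1.0658 − 1.0237)·131.25

5.5293 % ABV


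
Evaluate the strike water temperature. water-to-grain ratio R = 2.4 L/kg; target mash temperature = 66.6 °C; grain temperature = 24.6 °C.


T_strike = (0.41/R)·(T_mash − T_grain) + T_mash
T_strike = (0.41/2.4)·(66.6 − 24.6) + 66.6

73.7750 °C


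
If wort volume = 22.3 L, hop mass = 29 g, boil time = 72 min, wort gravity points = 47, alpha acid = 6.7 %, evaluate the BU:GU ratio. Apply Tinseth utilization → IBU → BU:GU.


U = 1.65·0.000125^(GP/1000)·(1−e^(−0.04t))/4.15;  IBU = (α/100)·m·U·1000/V;  BU:GU = IBU/GP
U = 1.65·0.000125^(47/1000)·(1−e^(−0.04·72))/4.15 = 0.2460
IBU = (6.7/100)·29·0.2460·1000/22.3 = 21.4323
BU:GU = 21.4323/47

0.4560


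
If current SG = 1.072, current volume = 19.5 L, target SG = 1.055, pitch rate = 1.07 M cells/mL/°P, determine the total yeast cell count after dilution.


V_w = V·((SG_c−1)/(SG_t−1)−1);  °P = 259 − 259/SG_t;  cells = rate·(V+V_w)·°P
V_w = 19.5·((1.072−1)/(1.055−1)−1) = 6.0273
V_final = 19.5 + 6.0273 = 25.5273
°P = 259 − 259/1.055 = 13.5024
cells = 1.07·25.5273·13.5024

368.8062 billion cells


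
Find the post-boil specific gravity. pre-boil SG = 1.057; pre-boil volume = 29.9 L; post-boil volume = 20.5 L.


SG_post = 1 + (SG_pre − 1)·V_pre/V_post
pts_pre = (1.057 − 1)·1000 = 57.0000
pts_post = 57.0000·29.9/20.5 = 83.1366
SG_post = 1 + 83.1366/1000

1.0831


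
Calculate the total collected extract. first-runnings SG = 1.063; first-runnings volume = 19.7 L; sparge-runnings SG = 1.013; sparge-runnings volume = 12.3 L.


total = Σ (SG_i − 1)·1000·V_i
first = (1.063 − 1)·1000·19.7 = 1241.1000
sparge = (1.013 − 1)·1000·12.3 = 159.9000
total = 1241.1000 + 159.9000

1401.0000 gravity·L


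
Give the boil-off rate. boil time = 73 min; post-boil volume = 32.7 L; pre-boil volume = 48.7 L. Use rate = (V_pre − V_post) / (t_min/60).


rate = (48.7 − 32.7) / (73/60)

13.1507 L/hr


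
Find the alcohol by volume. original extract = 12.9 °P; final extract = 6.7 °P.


SG = 259/(259 − P);  ABV = (OG − FG)·131.25
OG = 259/(259 − 12.9) = 1.0524
FG = 259/(259 − 6.7) = 1.0266
ABV = (1.0524 − 1.0266)·131.25

3.3944 % ABV


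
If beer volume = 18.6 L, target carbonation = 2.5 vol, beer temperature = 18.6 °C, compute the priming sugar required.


residual = 14.695·(0.01821 + 0.09011·e^(−0.04·T));  sugar = (target − residual)·4.0·V
residual = 14.695·(0.01821 + 0.09011·e^(−0.04·18.6)) = 0.8969
sugar = (2.5 − 0.8969)·4.0·18.6

119.2742 g


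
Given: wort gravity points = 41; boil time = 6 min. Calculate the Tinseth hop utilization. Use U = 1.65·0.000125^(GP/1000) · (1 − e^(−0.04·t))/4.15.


bigness = 1.65·0.000125^(41/1000) = 1.1415
boil_factor = (1 − e^(−0.04·6))/4.15 = 0.0514
U = 1.1415 · 0.0514

0.0587


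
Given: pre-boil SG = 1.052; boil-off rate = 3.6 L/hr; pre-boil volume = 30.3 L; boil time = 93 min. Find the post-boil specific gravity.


V_post = V_pre − rate·(t/60);  SG_post = 1 + (SG_pre−1)·V_pre/V_post
V_post = 30.3 − 3.6·(93/60) = 24.7200
SG_post = 1 + (1.052 − 1)·30.3/24.7200

1.0637


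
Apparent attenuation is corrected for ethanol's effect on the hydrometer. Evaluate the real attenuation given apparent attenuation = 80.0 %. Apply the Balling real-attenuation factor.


RA = AA · 0.8192
RA = 80.0 · 0.8192

65.5360 %


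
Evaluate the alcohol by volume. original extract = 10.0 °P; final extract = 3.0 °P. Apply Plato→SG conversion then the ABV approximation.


SG = 259/(259 − P);  ABV = (OG − FG)·131.25
OG = 259/(259 − 10.0) = 1.0402
FG = 259/(259 − 3.0) = 1.0117
ABV = (1.0402 − 1.0117)·131.25

3.7330 % ABV


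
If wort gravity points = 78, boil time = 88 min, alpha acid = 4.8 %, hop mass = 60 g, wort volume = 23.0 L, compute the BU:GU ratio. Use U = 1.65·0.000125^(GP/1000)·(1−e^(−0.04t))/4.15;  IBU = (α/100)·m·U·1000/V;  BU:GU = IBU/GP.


U = 1.65·0.000125^(78/1000)·(1−e^(−0.04·88))/4.15 = 0.1914
IBU = (4.8/100)·60·0.1914·1000/23.0 = 23.9668
BU:GU = 23.9668/78

0.3073


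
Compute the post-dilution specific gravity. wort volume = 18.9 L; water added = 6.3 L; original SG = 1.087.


SG_new = 1 + (SG_old − 1)·V_old/(V_old + V_water)
pts = (1.087 − 1)·1000·18.9/(18.9 + 6.3) = 65.2500
SG_new = 1 + 65.2500/1000

1.0653


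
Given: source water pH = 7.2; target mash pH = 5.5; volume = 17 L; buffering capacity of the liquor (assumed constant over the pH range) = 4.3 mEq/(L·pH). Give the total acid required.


acid = buffering capacity · (pH_source − pH_target) · V
acid = 4.3 · (7.2 − 5.5) · 17

124.2700 mEq


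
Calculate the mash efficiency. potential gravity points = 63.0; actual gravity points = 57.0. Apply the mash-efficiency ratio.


efficiency = actual / potential × 100
efficiency = 57.0 / 63.0 × 100

90.4762 %


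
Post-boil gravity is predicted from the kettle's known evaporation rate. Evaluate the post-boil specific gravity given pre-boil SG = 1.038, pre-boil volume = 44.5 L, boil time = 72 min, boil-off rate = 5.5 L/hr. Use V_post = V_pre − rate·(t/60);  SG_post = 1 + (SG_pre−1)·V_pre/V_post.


V_post = 44.5 − 5.5·(72/60) = 37.9000
SG_post = 1 + (1.038 − 1)·44.5/37.9000

1.0446


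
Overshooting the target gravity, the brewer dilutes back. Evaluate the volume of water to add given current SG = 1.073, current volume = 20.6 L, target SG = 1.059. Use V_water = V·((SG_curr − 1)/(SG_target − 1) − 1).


V_water = 20.6·((1.073 − 1)/(1.059 − 1) − 1)

4.8881 L


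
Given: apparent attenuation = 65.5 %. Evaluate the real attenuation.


RA = AA · 0.8192
RA = 65.5 · 0.8192

53.6576 %


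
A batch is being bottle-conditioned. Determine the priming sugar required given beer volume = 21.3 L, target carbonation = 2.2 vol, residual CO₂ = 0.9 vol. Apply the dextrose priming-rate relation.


sugar = (target − residual)·4.0·V
sugar = (2.2 − 0.9)·4.0·21.3

110.7600 g


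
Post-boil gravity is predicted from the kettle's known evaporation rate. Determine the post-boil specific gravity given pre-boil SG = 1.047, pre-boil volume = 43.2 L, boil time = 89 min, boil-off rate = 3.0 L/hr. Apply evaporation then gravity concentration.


V_post = V_pre − rate·(t/60);  SG_post = 1 + (SG_pre−1)·V_pre/V_post
V_post = 43.2 − 3.0·(89/60) = 38.7500
SG_post = 1 + (1.047 − 1)·43.2/38.7500

1.0524


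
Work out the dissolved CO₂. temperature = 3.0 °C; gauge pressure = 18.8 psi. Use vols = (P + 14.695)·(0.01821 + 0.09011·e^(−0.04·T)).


vols = (18.8 + 14.695)·(0.01821 + 0.09011·e^(−0.04·3.0))

3.2869 volumes


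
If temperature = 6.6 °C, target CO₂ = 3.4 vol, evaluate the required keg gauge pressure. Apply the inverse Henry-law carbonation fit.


psi = vols/(0.01821 + 0.09011·e^(−0.04·T)) − 14.695
psi = 3.4/(0.01821 + 0.09011·e^(−0.04·6.6)) − 14.695

24.2012 psi


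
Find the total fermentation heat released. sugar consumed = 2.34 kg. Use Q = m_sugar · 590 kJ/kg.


Q = 2.34 · 590

1380.6000 kJ


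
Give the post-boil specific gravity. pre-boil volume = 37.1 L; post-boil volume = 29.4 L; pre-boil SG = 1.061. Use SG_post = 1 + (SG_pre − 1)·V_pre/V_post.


pts_pre = (1.061 − 1)·1000 = 61.0000
pts_post = 61.0000·37.1/29.4 = 76.9762
SG_post = 1 + 76.9762/1000

1.0770


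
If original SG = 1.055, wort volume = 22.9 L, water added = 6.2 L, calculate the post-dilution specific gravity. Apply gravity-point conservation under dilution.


SG_new = 1 + (SG_old − 1)·V_old/(V_old + V_water)
pts = (1.055 − 1)·1000·22.9/(22.9 + 6.2) = 43.2818
SG_new = 1 + 43.2818/1000

1.0433


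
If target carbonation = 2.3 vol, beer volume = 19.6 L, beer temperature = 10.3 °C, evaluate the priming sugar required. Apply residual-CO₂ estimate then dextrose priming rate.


residual = 14.695·(0.01821 + 0.09011·e^(−0.04·T));  sugar = (target − residual)·4.0·V
residual = 14.695·(0.01821 + 0.09011·e^(−0.04·10.3)) = 1.1446
sugar = (2.3 − 1.1446)·4.0·19.6

90.5815 g


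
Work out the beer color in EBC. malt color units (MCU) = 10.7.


SRM = 1.4922·MCU^0.6859;  EBC = SRM·1.97
SRM = 1.4922·10.7^0.6859 = 7.5837
EBC = 7.5837·1.97

14.9399 EBC


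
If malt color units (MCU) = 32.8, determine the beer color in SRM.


SRM = 1.4922 · MCU^0.6859
SRM = 1.4922 · 32.8^0.6859

16.3518 SRM


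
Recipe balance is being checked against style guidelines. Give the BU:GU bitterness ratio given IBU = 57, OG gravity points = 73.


BU:GU = IBU / OG_points
BU:GU = 57 / 73

0.7808


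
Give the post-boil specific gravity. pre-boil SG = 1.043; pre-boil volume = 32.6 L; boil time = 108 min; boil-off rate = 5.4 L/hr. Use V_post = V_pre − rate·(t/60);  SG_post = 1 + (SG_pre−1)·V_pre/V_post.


V_post = 32.6 − 5.4·(108/60) = 22.8800
SG_post = 1 + (1.043 − 1)·32.6/22.8800

1.0613


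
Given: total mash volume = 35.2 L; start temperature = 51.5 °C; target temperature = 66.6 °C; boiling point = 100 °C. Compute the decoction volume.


V_dec = V_total·(T_target − T_start)/(T_boil − T_start)
V_dec = 35.2·(66.6 − 51.5)/(100 − 51.5)

10.9592 L


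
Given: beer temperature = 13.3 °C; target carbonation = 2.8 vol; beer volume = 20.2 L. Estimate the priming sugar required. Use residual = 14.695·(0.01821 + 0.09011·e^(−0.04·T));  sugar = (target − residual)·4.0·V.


residual = 14.695·(0.01821 + 0.09011·e^(−0.04·13.3)) = 1.0454
sugar = (2.8 − 1.0454)·4.0·20.2

141.7677 g


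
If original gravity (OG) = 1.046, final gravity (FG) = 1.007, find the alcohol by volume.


ABV = (OG − FG) · 131.25
ABV = (1.046 − 1.007) · 131.25

5.1188 % ABV


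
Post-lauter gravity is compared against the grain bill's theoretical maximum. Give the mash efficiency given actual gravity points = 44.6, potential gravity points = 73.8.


efficiency = actual / potential × 100
efficiency = 44.6 / 73.8 × 100

60.4336 %


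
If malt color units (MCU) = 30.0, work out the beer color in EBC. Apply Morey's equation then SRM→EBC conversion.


SRM = 1.4922·MCU^0.6859;  EBC = SRM·1.97
SRM = 1.4922·30.0^0.6859 = 15.3810
EBC = 15.3810·1.97

30.3006 EBC


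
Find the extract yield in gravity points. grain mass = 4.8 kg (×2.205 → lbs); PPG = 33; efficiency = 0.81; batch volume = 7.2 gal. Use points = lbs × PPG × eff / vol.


lbs = 4.8 × 2.205 = 10.5840
points = 10.5840 × 33 × 0.81 / 7.2

39.2931 points


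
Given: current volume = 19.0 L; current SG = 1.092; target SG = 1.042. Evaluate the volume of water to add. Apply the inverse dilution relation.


V_water = V·((SG_curr − 1)/(SG_target − 1) − 1)
V_water = 19.0·((1.092 − 1)/(1.042 − 1) − 1)

22.6190 L


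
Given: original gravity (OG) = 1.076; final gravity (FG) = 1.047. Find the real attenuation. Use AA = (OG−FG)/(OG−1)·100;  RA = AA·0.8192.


AA = (1.076 − 1.047)/(1.076 − 1)·100 = 38.1579
RA = 38.1579·0.8192

31.2589 %


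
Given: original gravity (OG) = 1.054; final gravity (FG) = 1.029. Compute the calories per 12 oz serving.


ABW = (OG−FG)·131.25·0.79/FG;  °P = 259 − 259/SG (for OG→OE and FG→AE);  RE = 0.1808·OE + 0.8192·AE;  Cal = (6.9·ABW + 4·(RE−0.1))·FG·3.55
ABW = (1.054 − 1.029)·131.25·0.79/1.029 = 2.5191
OE = 259 − 259/1.054 = 13.2694 °P
AE = 259 − 259/1.029 = 7.2993 °P
RE = 0.1808·13.2694 + 0.8192·7.2993 = 8.3787 °P
Cal = (6.9·2.5191 + 4·(8.3787−0.1))·1.029·3.55

184.4626 kcal


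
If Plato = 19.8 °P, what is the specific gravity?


SG = 259/(259 − P)
SG = 259/(259 − 19.8)

1.0828


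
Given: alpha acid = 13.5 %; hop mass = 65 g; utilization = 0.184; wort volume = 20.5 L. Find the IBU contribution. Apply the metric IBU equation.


IBU = (α/100)·mass·U·1000 / V
IBU = (13.5/100)·65·0.184·1000 / 20.5

78.7610 IBU


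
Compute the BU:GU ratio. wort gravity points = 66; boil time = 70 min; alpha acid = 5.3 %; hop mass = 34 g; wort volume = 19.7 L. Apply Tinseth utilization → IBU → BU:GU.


U = 1.65·0.000125^(GP/1000)·(1−e^(−0.04t))/4.15;  IBU = (α/100)·m·U·1000/V;  BU:GU = IBU/GP
U = 1.65·0.000125^(66/1000)·(1−e^(−0.04·70))/4.15 = 0.2063
IBU = (5.3/100)·34·0.2063·1000/19.7 = 18.8744
BU:GU = 18.8744/66

0.2860


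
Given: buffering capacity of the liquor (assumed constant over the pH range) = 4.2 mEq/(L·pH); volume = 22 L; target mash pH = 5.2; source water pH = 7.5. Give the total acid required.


acid = buffering capacity · (pH_source − pH_target) · V
acid = 4.2 · (7.5 − 5.2) · 22

212.5200 mEq


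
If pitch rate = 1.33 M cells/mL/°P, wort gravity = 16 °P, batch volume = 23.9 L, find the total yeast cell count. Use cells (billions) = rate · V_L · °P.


cells = 1.33 · 23.9 · 16

508.5920 billion cells


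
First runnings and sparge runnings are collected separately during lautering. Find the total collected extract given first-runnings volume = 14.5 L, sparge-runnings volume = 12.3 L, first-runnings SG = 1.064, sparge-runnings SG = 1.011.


total = Σ (SG_i − 1)·1000·V_i
first = (1.064 − 1)·1000·14.5 = 928.0000
sparge = (1.011 − 1)·1000·12.3 = 135.3000
total = 928.0000 + 135.3000

1063.3000 gravity·L


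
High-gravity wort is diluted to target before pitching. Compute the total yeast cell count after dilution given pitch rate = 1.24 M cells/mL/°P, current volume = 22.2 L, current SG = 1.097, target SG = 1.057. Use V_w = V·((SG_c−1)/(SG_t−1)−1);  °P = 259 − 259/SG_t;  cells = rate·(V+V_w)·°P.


V_w = 22.2·((1.097−1)/(1.057−1)−1) = 15.5789
V_final = 22.2 + 15.5789 = 37.7789
°P = 259 − 259/1.057 = 13.9669
cells = 1.24·37.7789·13.9669

654.2913 billion cells


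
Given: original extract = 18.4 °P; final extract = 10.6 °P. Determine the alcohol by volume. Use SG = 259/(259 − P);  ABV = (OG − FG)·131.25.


OG = 259/(259 − 18.4) = 1.0765
FG = 259/(259 − 10.6) = 1.0427
ABV = (1.0765 − 1.0427)·131.25

4.4366 % ABV


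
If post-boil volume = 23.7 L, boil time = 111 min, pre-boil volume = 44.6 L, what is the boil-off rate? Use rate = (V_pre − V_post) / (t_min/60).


rate = (44.6 − 23.7) / (111/60)

11.2973 L/hr


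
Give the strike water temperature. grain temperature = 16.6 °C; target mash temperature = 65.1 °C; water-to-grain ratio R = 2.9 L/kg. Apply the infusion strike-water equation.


T_strike = (0.41/R)·(T_mash − T_grain) + T_mash
T_strike = (0.41/2.9)·(65.1 − 16.6) + 65.1

71.9569 °C


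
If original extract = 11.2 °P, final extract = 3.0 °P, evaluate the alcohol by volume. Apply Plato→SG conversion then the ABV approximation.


SG = 259/(259 − P);  ABV = (OG − FG)·131.25
OG = 259/(259 − 11.2) = 1.0452
FG = 259/(259 − 3.0) = 1.0117
ABV = (1.0452 − 1.0117)·131.25

4.3941 % ABV


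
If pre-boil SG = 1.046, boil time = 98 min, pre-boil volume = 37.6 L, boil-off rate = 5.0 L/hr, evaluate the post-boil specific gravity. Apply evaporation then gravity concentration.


V_post = V_pre − rate·(t/60);  SG_post = 1 + (SG_pre−1)·V_pre/V_post
V_post = 37.6 − 5.0·(98/60) = 29.4333
SG_post = 1 + (1.046 − 1)·37.6/29.4333

1.0588


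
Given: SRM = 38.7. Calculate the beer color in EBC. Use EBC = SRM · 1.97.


EBC = 38.7 · 1.97

76.2390 EBC


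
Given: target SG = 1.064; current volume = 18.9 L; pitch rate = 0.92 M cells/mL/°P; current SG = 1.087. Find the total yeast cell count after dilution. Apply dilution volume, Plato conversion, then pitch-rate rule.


V_w = V·((SG_c−1)/(SG_t−1)−1);  °P = 259 − 259/SG_t;  cells = rate·(V+V_w)·°P
V_w = 18.9·((1.087−1)/(1.064−1)−1) = 6.7922
V_final = 18.9 + 6.7922 = 25.6922
°P = 259 − 259/1.064 = 15.5789
cells = 0.92·25.6922·15.5789

368.2367 billion cells


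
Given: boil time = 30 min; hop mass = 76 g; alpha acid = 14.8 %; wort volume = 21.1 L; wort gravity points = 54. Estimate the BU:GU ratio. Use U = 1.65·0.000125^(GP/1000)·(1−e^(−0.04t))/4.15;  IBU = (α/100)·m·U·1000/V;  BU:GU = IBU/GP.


U = 1.65·0.000125^(54/1000)·(1−e^(−0.04·30))/4.15 = 0.1710
IBU = (14.8/100)·76·0.1710·1000/21.1 = 91.1629
BU:GU = 91.1629/54

1.6882


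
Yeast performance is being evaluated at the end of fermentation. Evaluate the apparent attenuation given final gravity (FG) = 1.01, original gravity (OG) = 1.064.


AA = (OG − FG)/(OG − 1) · 100
AA = (1.064 − 1.01)/(1.064 − 1) · 100

84.3750 %


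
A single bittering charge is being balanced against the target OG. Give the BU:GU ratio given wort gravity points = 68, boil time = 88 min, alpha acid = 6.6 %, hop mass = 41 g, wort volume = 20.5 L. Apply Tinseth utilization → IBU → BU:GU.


U = 1.65·0.000125^(GP/1000)·(1−e^(−0.04t))/4.15;  IBU = (α/100)·m·U·1000/V;  BU:GU = IBU/GP
U = 1.65·0.000125^(68/1000)·(1−e^(−0.04·88))/4.15 = 0.2094
IBU = (6.6/100)·41·0.2094·1000/20.5 = 27.6408
BU:GU = 27.6408/68

0.4065


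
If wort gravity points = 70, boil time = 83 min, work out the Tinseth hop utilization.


U = 1.65·0.000125^(GP/1000) · (1 − e^(−0.04·t))/4.15
bigness = 1.65·0.000125^(70/1000) = 0.8796
boil_factor = (1 − e^(−0.04·83))/4.15 = 0.2323
U = 0.8796 · 0.2323

0.2043


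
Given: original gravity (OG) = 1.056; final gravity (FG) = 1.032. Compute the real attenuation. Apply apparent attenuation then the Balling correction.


AA = (OG−FG)/(OG−1)·100;  RA = AA·0.8192
AA = (1.056 − 1.032)/(1.056 − 1)·100 = 42.8571
RA = 42.8571·0.8192

35.1086 %


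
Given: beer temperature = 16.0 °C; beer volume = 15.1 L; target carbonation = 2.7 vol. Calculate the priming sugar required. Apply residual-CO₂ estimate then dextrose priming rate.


residual = 14.695·(0.01821 + 0.09011·e^(−0.04·T));  sugar = (target − residual)·4.0·V
residual = 14.695·(0.01821 + 0.09011·e^(−0.04·16.0)) = 0.9658
sugar = (2.7 − 0.9658)·4.0·15.1

104.7445 g


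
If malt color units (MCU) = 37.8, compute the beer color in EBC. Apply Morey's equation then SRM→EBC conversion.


SRM = 1.4922·MCU^0.6859;  EBC = SRM·1.97
SRM = 1.4922·37.8^0.6859 = 18.0231
EBC = 18.0231·1.97

35.5054 EBC


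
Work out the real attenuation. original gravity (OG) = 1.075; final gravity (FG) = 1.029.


AA = (OG−FG)/(OG−1)·100;  RA = AA·0.8192
AA = (1.075 − 1.029)/(1.075 − 1)·100 = 61.3333
RA = 61.3333·0.8192

50.2443 %


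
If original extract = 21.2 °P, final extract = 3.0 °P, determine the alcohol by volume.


SG = 259/(259 − P);  ABV = (OG − FG)·131.25
OG = 259/(259 − 21.2) = 1.0892
FG = 259/(259 − 3.0) = 1.0117
ABV = (1.0892 − 1.0117)·131.25

10.1629 % ABV


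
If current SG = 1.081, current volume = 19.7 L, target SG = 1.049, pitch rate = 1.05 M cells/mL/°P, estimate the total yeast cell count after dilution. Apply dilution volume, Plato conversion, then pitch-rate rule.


V_w = V·((SG_c−1)/(SG_t−1)−1);  °P = 259 − 259/SG_t;  cells = rate·(V+V_w)·°P
V_w = 19.7·((1.081−1)/(1.049−1)−1) = 12.8653
V_final = 19.7 + 12.8653 = 32.5653
°P = 259 − 259/1.049 = 12.0982
cells = 1.05·32.5653·12.0982

413.6803 billion cells


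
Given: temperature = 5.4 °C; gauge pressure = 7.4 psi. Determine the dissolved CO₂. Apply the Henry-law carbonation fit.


vols = (P + 14.695)·(0.01821 + 0.09011·e^(−0.04·T))
vols = (7.4 + 14.695)·(0.01821 + 0.09011·e^(−0.04·5.4))

2.0066 volumes


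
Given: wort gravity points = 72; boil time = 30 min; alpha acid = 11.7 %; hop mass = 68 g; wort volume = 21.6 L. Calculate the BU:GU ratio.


U = 1.65·0.000125^(GP/1000)·(1−e^(−0.04t))/4.15;  IBU = (α/100)·m·U·1000/V;  BU:GU = IBU/GP
U = 1.65·0.000125^(72/1000)·(1−e^(−0.04·30))/4.15 = 0.1455
IBU = (11.7/100)·68·0.1455·1000/21.6 = 53.5810
BU:GU = 53.5810/72

0.7442


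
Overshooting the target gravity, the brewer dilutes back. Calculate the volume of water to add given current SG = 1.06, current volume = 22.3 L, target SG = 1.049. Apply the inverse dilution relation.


V_water = V·((SG_curr − 1)/(SG_target − 1) − 1)
V_water = 22.3·((1.06 − 1)/(1.049 − 1) − 1)

5.0061 L


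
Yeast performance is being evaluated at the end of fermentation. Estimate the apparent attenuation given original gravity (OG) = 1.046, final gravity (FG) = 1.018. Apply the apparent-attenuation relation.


AA = (OG − FG)/(OG − 1) · 100
AA = (1.046 − 1.018)/(1.046 − 1) · 100

60.8696 %


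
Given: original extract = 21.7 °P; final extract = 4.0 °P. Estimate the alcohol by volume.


SG = 259/(259 − P);  ABV = (OG − FG)·131.25
OG = 259/(259 − 21.7) = 1.0914
FG = 259/(259 − 4.0) = 1.0157
ABV = (1.0914 − 1.0157)·131.25

9.9434 % ABV


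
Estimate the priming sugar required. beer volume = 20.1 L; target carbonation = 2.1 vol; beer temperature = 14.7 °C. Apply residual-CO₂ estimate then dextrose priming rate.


residual = 14.695·(0.01821 + 0.09011·e^(−0.04·T));  sugar = (target − residual)·4.0·V
residual = 14.695·(0.01821 + 0.09011·e^(−0.04·14.7)) = 1.0031
sugar = (2.1 − 1.0031)·4.0·20.1

88.1918 g


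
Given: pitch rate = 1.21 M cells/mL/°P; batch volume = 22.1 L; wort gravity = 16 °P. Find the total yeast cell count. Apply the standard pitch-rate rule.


cells (billions) = rate · V_L · °P
cells = 1.21 · 22.1 · 16

427.8560 billion cells


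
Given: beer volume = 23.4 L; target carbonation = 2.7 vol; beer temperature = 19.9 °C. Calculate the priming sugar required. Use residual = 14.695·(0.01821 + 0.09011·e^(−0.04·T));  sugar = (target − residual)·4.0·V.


residual = 14.695·(0.01821 + 0.09011·e^(−0.04·19.9)) = 0.8650
sugar = (2.7 − 0.8650)·4.0·23.4

171.7591 g


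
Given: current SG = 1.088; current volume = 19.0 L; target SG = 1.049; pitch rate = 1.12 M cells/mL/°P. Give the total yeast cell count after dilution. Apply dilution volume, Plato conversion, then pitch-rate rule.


V_w = V·((SG_c−1)/(SG_t−1)−1);  °P = 259 − 259/SG_t;  cells = rate·(V+V_w)·°P
V_w = 19.0·((1.088−1)/(1.049−1)−1) = 15.1224
V_final = 19.0 + 15.1224 = 34.1224
°P = 259 − 259/1.049 = 12.0982
cells = 1.12·34.1224·12.0982

462.3582 billion cells


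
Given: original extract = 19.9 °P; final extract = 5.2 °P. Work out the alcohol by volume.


SG = 259/(259 − P);  ABV = (OG − FG)·131.25
OG = 259/(259 − 19.9) = 1.0832
FG = 259/(259 − 5.2) = 1.0205
ABV = (1.0832 − 1.0205)·131.25

8.2347 % ABV


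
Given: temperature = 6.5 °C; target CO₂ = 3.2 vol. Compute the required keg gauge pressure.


psi = vols/(0.01821 + 0.09011·e^(−0.04·T)) − 14.695
psi = 3.2/(0.01821 + 0.09011·e^(−0.04·6.5)) − 14.695

21.7974 psi


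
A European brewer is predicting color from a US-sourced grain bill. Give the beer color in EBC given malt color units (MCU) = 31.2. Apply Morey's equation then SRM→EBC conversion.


SRM = 1.4922·MCU^0.6859;  EBC = SRM·1.97
SRM = 1.4922·31.2^0.6859 = 15.8004
EBC = 15.8004·1.97

31.1268 EBC


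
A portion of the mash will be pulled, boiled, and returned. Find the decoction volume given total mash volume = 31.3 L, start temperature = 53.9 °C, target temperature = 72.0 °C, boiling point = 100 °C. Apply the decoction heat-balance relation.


V_dec = V_total·(T_target − T_start)/(T_boil − T_start)
V_dec = 31.3·(72.0 − 53.9)/(100 − 53.9)

12.2892 L


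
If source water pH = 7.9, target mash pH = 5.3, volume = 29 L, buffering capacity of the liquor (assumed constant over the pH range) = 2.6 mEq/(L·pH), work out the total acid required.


acid = buffering capacity · (pH_source − pH_target) · V
acid = 2.6 · (7.9 − 5.3) · 29

196.0400 mEq


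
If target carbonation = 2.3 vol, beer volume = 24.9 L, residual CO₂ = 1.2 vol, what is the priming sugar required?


sugar = (target − residual)·4.0·V
sugar = (2.3 − 1.2)·4.0·24.9

109.5600 g


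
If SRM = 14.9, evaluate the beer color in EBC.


EBC = SRM · 1.97
EBC = 14.9 · 1.97

29.3530 EBC


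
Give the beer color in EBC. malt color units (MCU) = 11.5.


SRM = 1.4922·MCU^0.6859;  EBC = SRM·1.97
SRM = 1.4922·11.5^0.6859 = 7.9682
EBC = 7.9682·1.97

15.6973 EBC


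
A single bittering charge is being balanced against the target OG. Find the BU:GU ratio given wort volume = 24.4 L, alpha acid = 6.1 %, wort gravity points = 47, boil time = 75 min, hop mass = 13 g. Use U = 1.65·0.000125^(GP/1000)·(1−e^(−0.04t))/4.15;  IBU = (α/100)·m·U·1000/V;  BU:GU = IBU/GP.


U = 1.65·0.000125^(47/1000)·(1−e^(−0.04·75))/4.15 = 0.2476
IBU = (6.1/100)·13·0.2476·1000/24.4 = 8.0481
BU:GU = 8.0481/47

0.1712


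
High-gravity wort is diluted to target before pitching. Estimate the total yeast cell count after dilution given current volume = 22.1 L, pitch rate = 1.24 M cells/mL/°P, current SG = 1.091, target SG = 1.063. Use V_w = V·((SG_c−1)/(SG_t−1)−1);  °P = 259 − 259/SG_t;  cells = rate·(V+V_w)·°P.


V_w = 22.1·((1.091−1)/(1.063−1)−1) = 9.8222
V_final = 22.1 + 9.8222 = 31.9222
°P = 259 − 259/1.063 = 15.3500
cells = 1.24·31.9222·15.3500

607.6057 billion cells


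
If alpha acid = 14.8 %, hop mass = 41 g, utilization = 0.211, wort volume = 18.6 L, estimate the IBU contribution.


IBU = (α/100)·mass·U·1000 / V
IBU = (14.8/100)·41·0.211·1000 / 18.6

68.8359 IBU


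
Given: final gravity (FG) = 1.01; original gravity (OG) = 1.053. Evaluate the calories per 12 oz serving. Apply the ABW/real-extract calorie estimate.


ABW = (OG−FG)·131.25·0.79/FG;  °P = 259 − 259/SG (for OG→OE and FG→AE);  RE = 0.1808·OE + 0.8192·AE;  Cal = (6.9·ABW + 4·(RE−0.1))·FG·3.55
ABW = (1.053 − 1.01)·131.25·0.79/1.01 = 4.4144
OE = 259 − 259/1.053 = 13.0361 °P
AE = 259 − 259/1.01 = 2.5644 °P
RE = 0.1808·13.0361 + 0.8192·2.5644 = 4.4576 °P
Cal = (6.9·4.4144 + 4·(4.4576−0.1))·1.01·3.55

171.7098 kcal


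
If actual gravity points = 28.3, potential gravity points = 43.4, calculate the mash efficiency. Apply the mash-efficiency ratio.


efficiency = actual / potential × 100
efficiency = 28.3 / 43.4 × 100

65.2074 %


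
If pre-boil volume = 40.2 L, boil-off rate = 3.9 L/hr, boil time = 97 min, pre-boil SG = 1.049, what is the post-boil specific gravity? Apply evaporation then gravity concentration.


V_post = V_pre − rate·(t/60);  SG_post = 1 + (SG_pre−1)·V_pre/V_post
V_post = 40.2 − 3.9·(97/60) = 33.8950
SG_post = 1 + (1.049 − 1)·40.2/33.8950

1.0581


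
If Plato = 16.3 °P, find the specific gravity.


SG = 259/(259 − P)
SG = 259/(259 − 16.3)

1.0672


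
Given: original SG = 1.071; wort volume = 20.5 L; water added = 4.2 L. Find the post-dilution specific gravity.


SG_new = 1 + (SG_old − 1)·V_old/(V_old + V_water)
pts = (1.071 − 1)·1000·20.5/(20.5 + 4.2) = 58.9271
SG_new = 1 + 58.9271/1000

1.0589


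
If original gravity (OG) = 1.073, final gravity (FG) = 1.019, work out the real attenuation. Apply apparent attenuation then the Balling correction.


AA = (OG−FG)/(OG−1)·100;  RA = AA·0.8192
AA = (1.073 − 1.019)/(1.073 − 1)·100 = 73.9726
RA = 73.9726·0.8192

60.5984 %


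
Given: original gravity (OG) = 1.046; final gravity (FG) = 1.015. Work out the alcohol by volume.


ABV = (OG − FG) · 131.25
ABV = (1.046 − 1.015) · 131.25

4.0688 % ABV


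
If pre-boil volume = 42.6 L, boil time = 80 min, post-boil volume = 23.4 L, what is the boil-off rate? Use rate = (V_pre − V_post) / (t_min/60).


rate = (42.6 − 23.4) / (80/60)

14.4000 L/hr


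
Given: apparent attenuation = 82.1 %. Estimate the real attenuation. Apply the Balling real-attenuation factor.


RA = AA · 0.8192
RA = 82.1 · 0.8192

67.2563 %


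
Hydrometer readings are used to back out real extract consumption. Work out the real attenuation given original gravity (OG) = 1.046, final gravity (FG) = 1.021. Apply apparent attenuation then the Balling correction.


AA = (OG−FG)/(OG−1)·100;  RA = AA·0.8192
AA = (1.046 − 1.021)/(1.046 − 1)·100 = 54.3478
RA = 54.3478·0.8192

44.5217 %


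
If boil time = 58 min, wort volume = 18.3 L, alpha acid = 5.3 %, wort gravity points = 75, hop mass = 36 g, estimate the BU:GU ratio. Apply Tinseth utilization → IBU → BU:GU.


U = 1.65·0.000125^(GP/1000)·(1−e^(−0.04t))/4.15;  IBU = (α/100)·m·U·1000/V;  BU:GU = IBU/GP
U = 1.65·0.000125^(75/1000)·(1−e^(−0.04·58))/4.15 = 0.1827
IBU = (5.3/100)·36·0.1827·1000/18.3 = 19.0505
BU:GU = 19.0505/75

0.2540


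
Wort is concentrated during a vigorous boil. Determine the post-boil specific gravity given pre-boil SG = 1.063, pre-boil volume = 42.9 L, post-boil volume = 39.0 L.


SG_post = 1 + (SG_pre − 1)·V_pre/V_post
pts_pre = (1.063 − 1)·1000 = 63.0000
pts_post = 63.0000·42.9/39.0 = 69.3000
SG_post = 1 + 69.3000/1000

1.0693


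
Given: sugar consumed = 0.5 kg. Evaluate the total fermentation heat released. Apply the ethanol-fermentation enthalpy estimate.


Q = m_sugar · 590 kJ/kg
Q = 0.5 · 590

295.0000 kJ


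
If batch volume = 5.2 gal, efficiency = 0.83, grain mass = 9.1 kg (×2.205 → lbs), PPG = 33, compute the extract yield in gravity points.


points = lbs × PPG × eff / vol
lbs = 9.1 × 2.205 = 20.0655
points = 20.0655 × 33 × 0.83 / 5.2

105.6912 points


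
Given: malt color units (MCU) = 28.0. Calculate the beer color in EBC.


SRM = 1.4922·MCU^0.6859;  EBC = SRM·1.97
SRM = 1.4922·28.0^0.6859 = 14.6701
EBC = 14.6701·1.97

28.9001 EBC


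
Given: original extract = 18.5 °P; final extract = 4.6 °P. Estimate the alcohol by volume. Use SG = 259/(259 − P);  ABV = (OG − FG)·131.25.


OG = 259/(259 − 18.5) = 1.0769
FG = 259/(259 − 4.6) = 1.0181
ABV = (1.0769 − 1.0181)·131.25

7.7229 % ABV


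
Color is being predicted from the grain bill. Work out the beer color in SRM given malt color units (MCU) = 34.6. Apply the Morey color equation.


SRM = 1.4922 · MCU^0.6859
SRM = 1.4922 · 34.6^0.6859

16.9621 SRM


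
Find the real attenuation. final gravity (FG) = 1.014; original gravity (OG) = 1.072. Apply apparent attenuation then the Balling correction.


AA = (OG−FG)/(OG−1)·100;  RA = AA·0.8192
AA = (1.072 − 1.014)/(1.072 − 1)·100 = 80.5556
RA = 80.5556·0.8192

65.9911 %


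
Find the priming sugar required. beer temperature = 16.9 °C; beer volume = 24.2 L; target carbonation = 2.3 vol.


residual = 14.695·(0.01821 + 0.09011·e^(−0.04·T));  sugar = (target − residual)·4.0·V
residual = 14.695·(0.01821 + 0.09011·e^(−0.04·16.9)) = 0.9411
sugar = (2.3 − 0.9411)·4.0·24.2

131.5386 g


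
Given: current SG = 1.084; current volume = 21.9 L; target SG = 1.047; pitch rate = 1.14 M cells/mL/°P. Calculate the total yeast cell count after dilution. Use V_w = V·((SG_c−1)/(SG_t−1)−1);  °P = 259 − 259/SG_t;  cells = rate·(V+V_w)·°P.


V_w = 21.9·((1.084−1)/(1.047−1)−1) = 17.2404
V_final = 21.9 + 17.2404 = 39.1404
°P = 259 − 259/1.047 = 11.6266
cells = 1.14·39.1404·11.6266

518.7777 billion cells


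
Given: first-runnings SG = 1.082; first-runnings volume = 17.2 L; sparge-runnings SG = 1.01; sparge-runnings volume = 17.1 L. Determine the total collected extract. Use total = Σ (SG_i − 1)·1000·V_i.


first = (1.082 − 1)·1000·17.2 = 1410.4000
sparge = (1.01 − 1)·1000·17.1 = 171.0000
total = 1410.4000 + 171.0000

1581.4000 gravity·L


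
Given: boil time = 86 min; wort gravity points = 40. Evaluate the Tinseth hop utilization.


U = 1.65·0.000125^(GP/1000) · (1 − e^(−0.04·t))/4.15
bigness = 1.65·0.000125^(40/1000) = 1.1518
boil_factor = (1 − e^(−0.04·86))/4.15 = 0.2332
U = 1.1518 · 0.2332

0.2686


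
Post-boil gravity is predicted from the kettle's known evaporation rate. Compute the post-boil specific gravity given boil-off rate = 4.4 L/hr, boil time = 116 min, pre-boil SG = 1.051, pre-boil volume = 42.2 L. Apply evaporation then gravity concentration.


V_post = V_pre − rate·(t/60);  SG_post = 1 + (SG_pre−1)·V_pre/V_post
V_post = 42.2 − 4.4·(116/60) = 33.6933
SG_post = 1 + (1.051 − 1)·42.2/33.6933

1.0639


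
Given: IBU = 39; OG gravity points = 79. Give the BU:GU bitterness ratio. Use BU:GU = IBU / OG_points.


BU:GU = 39 / 79

0.4937


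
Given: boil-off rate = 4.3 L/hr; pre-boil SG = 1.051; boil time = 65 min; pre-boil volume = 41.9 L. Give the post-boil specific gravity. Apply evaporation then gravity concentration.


V_post = V_pre − rate·(t/60);  SG_post = 1 + (SG_pre−1)·V_pre/V_post
V_post = 41.9 − 4.3·(65/60) = 37.2417
SG_post = 1 + (1.051 − 1)·41.9/37.2417

1.0574


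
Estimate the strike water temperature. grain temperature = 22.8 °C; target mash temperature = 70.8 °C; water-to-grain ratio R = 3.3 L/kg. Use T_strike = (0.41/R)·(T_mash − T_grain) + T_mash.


T_strike = (0.41/3.3)·(70.8 − 22.8) + 70.8

76.7636 °C


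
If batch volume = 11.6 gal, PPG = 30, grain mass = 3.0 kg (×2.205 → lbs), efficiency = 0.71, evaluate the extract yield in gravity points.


points = lbs × PPG × eff / vol
lbs = 3.0 × 2.205 = 6.6150
points = 6.6150 × 30 × 0.71 / 11.6

12.1465 points


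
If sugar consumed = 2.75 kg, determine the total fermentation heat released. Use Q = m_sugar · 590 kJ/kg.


Q = 2.75 · 590

1622.5000 kJ


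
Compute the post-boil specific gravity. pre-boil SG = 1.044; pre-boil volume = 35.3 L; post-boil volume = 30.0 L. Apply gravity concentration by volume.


SG_post = 1 + (SG_pre − 1)·V_pre/V_post
pts_pre = (1.044 − 1)·1000 = 44.0000
pts_post = 44.0000·35.3/30.0 = 51.7733
SG_post = 1 + 51.7733/1000

1.0518


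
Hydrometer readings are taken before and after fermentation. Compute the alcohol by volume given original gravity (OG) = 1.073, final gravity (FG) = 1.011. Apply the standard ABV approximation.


ABV = (OG − FG) · 131.25
ABV = (1.073 − 1.011) · 131.25

8.1375 % ABV


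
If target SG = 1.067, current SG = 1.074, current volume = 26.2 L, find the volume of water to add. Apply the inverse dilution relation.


V_water = V·((SG_curr − 1)/(SG_target − 1) − 1)
V_water = 26.2·((1.074 − 1)/(1.067 − 1) − 1)

2.7373 L


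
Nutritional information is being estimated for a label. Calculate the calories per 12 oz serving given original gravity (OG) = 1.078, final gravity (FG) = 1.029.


ABW = (OG−FG)·131.25·0.79/FG;  °P = 259 − 259/SG (for OG→OE and FG→AE);  RE = 0.1808·OE + 0.8192·AE;  Cal = (6.9·ABW + 4·(RE−0.1))·FG·3.55
ABW = (1.078 − 1.029)·131.25·0.79/1.029 = 4.9375
OE = 259 − 259/1.078 = 18.7403 °P
AE = 259 − 259/1.029 = 7.2993 °P
RE = 0.1808·18.7403 + 0.8192·7.2993 = 9.3678 °P
Cal = (6.9·4.9375 + 4·(9.3678−0.1))·1.029·3.55

259.8713 kcal


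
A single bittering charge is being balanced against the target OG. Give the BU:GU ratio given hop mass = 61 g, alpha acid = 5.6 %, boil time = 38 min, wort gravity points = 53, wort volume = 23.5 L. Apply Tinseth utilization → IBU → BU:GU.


U = 1.65·0.000125^(GP/1000)·(1−e^(−0.04t))/4.15;  IBU = (α/100)·m·U·1000/V;  BU:GU = IBU/GP
U = 1.65·0.000125^(53/1000)·(1−e^(−0.04·38))/4.15 = 0.1929
IBU = (5.6/100)·61·0.1929·1000/23.5 = 28.0436
BU:GU = 28.0436/53

0.5291


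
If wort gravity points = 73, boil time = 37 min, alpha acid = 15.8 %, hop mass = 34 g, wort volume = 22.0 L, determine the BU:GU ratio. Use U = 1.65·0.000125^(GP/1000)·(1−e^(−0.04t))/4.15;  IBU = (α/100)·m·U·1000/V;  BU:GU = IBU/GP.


U = 1.65·0.000125^(73/1000)·(1−e^(−0.04·37))/4.15 = 0.1593
IBU = (15.8/100)·34·0.1593·1000/22.0 = 38.9085
BU:GU = 38.9085/73

0.5330


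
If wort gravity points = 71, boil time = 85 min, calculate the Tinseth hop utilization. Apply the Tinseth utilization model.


U = 1.65·0.000125^(GP/1000) · (1 − e^(−0.04·t))/4.15
bigness = 1.65·0.000125^(71/1000) = 0.8717
boil_factor = (1 − e^(−0.04·85))/4.15 = 0.2329
U = 0.8717 · 0.2329

0.2030


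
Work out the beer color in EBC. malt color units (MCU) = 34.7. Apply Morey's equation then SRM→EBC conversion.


SRM = 1.4922·MCU^0.6859;  EBC = SRM·1.97
SRM = 1.4922·34.7^0.6859 = 16.9957
EBC = 16.9957·1.97

33.4815 EBC


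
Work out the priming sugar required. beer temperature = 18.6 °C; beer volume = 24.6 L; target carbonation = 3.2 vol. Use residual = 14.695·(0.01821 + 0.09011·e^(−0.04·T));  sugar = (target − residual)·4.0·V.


residual = 14.695·(0.01821 + 0.09011·e^(−0.04·18.6)) = 0.8969
sugar = (3.2 − 0.8969)·4.0·24.6

226.6298 g


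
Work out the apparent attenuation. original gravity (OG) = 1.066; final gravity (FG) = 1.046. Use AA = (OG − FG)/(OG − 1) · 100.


AA = (1.066 − 1.046)/(1.066 − 1) · 100

30.3030 %


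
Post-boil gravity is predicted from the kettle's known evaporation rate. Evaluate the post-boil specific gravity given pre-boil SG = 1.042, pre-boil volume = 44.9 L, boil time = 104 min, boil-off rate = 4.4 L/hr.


V_post = V_pre − rate·(t/60);  SG_post = 1 + (SG_pre−1)·V_pre/V_post
V_post = 44.9 − 4.4·(104/60) = 37.2733
SG_post = 1 + (1.042 − 1)·44.9/37.2733

1.0506


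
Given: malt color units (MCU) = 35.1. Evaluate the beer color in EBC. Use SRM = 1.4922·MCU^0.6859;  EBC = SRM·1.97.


SRM = 1.4922·35.1^0.6859 = 17.1298
EBC = 17.1298·1.97

33.7458 EBC
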